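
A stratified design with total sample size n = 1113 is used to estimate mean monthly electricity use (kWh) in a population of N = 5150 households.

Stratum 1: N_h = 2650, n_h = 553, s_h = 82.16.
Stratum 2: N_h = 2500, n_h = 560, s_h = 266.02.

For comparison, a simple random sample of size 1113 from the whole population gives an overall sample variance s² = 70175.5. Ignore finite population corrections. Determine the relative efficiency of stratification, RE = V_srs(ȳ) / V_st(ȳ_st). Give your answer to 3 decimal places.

V̂(ȳ_st) = Σ W_h² s_h²/n_h, with W_h = N_h/N and N = 5150:
  stratum 1: (2650/5150)²·82.16²/553 = 3.23201
  stratum 2: (2500/5150)²·266.02²/560 = 29.7787
V_st = 33.0107
V_srs = s²/n = 70175.5/1113 = 63.0508
Relative efficiency = V_srs / V_st = 63.0508/33.0107 = 1.9100

RE ≈ 1.910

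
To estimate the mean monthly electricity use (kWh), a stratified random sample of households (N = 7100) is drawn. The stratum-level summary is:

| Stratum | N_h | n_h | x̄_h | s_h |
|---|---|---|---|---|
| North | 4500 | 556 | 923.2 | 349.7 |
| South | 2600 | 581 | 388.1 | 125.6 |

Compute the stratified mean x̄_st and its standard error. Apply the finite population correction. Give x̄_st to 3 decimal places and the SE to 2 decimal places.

x̄_st = Σ W_h x̄_h = (4500·923.2 + 2600·388.1)/7100 = 727.24789
V̂(x̄_st) = Σ W_h² (1 − n_h/N_h) s_h²/n_h, with W_h = N_h/N and N = 7100:
  stratum North: (4500/7100)²·(1 − 556/4500)·349.7²/556 = 77.4371
  stratum South: (2600/7100)²·(1 − 581/2600)·125.6²/581 = 2.82746
V̂(x̄_st) = 80.2646
SE(x̄_st) = √80.2646 = 8.95905

x̄_st ≈ 727.248, SE ≈ 8.96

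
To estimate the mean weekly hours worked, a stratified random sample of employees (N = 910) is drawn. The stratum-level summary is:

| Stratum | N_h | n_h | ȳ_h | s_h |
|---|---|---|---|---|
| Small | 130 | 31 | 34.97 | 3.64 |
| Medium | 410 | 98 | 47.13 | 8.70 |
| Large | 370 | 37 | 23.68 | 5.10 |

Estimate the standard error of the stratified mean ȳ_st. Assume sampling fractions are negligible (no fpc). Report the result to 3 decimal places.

SE(ȳ_st) ≈ 0.531

V̂(ȳ_st) = Σ W_h² s_h²/n_h, with W_h = N_h/N and N = 910:
  stratum Small: (130/910)²·3.64²/31 = 0.00872258
  stratum Medium: (410/910)²·8.70²/98 = 0.156782
  stratum Large: (370/910)²·5.10²/37 = 0.116214
V̂(ȳ_st) = 0.281719
SE(ȳ_st) = √0.281719 = 0.530772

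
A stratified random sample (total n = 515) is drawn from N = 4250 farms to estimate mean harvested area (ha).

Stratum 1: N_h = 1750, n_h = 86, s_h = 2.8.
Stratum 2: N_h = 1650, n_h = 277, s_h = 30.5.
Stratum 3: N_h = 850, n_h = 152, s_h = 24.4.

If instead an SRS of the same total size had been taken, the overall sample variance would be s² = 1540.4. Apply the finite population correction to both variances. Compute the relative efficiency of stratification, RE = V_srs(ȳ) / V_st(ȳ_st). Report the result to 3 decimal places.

V̂(ȳ_st) = Σ W_h² (1 − n_h/N_h) s_h²/n_h, with W_h = N_h/N and N = 4250:
  stratum 1: (1750/4250)²·(1 − 86/1750)·2.8²/86 = 0.0146971
  stratum 2: (1650/4250)²·(1 − 277/1650)·30.5²/277 = 0.421208
  stratum 3: (850/4250)²·(1 − 152/850)·24.4²/152 = 0.128657
V_st = 0.564562
V_srs = (1 − 515/4250)·1540.4/515 = 2.62862
Relative efficiency = V_srs / V_st = 2.62862/0.564562 = 4.6560

RE ≈ 4.656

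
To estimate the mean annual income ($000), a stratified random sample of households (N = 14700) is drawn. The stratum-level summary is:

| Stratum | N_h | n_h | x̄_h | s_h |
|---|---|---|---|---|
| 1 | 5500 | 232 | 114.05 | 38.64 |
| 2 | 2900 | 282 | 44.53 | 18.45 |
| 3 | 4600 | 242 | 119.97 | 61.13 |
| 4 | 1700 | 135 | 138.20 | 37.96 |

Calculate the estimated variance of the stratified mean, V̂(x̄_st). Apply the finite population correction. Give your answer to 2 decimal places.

V̂(x̄_st) ≈ 2.47

V̂(x̄_st) = Σ W_h² (1 − n_h/N_h) s_h²/n_h, with W_h = N_h/N and N = 14700:
  stratum 1: (5500/14700)²·(1 − 232/5500)·38.64²/232 = 0.862899
  stratum 2: (2900/14700)²·(1 − 282/2900)·18.45²/282 = 0.0424108
  stratum 3: (4600/14700)²·(1 − 242/4600)·61.13²/242 = 1.43253
  stratum 4: (1700/14700)²·(1 − 135/1700)·37.96²/135 = 0.131416
V̂(x̄_st) = 2.46926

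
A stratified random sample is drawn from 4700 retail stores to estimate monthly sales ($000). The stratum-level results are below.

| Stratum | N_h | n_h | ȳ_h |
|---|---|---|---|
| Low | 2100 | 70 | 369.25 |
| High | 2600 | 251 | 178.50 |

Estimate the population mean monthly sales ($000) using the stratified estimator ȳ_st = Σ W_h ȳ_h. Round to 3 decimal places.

ȳ_st ≈ 263.729

N = Σ N_h = 4700. Stratum weights W_h = N_h/N.
ȳ_st = (2100·369.25 + 2600·178.50) / 4700 = 263.72872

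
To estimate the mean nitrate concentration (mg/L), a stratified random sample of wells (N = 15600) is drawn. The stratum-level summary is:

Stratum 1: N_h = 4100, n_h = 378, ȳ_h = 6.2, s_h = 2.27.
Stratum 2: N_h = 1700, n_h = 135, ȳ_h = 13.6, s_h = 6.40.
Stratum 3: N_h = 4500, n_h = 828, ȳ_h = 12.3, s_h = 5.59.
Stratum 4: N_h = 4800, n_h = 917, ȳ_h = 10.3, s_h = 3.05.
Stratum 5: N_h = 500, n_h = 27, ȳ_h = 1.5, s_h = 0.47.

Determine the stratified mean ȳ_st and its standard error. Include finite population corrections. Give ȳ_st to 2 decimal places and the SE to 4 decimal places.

ȳ_st ≈ 9.88, SE ≈ 0.0867

ȳ_st = Σ W_h ȳ_h = (4100·6.2 + 1700·13.6 + 4500·12.3 + 4800·10.3 + 500·1.5)/15600 = 9.87692
V̂(ȳ_st) = Σ W_h² (1 − n_h/N_h) s_h²/n_h, with W_h = N_h/N and N = 15600:
  stratum 1: (4100/15600)²·(1 − 378/4100)·2.27²/378 = 0.000854813
  stratum 2: (1700/15600)²·(1 − 135/1700)·6.40²/135 = 0.00331696
  stratum 3: (4500/15600)²·(1 − 828/4500)·5.59²/828 = 0.00256247
  stratum 4: (4800/15600)²·(1 − 917/4800)·3.05²/917 = 0.000776944
  stratum 5: (500/15600)²·(1 − 27/500)·0.47²/27 = 7.95086e-06
V̂(ȳ_st) = 0.00751914
SE(ȳ_st) = √0.00751914 = 0.086713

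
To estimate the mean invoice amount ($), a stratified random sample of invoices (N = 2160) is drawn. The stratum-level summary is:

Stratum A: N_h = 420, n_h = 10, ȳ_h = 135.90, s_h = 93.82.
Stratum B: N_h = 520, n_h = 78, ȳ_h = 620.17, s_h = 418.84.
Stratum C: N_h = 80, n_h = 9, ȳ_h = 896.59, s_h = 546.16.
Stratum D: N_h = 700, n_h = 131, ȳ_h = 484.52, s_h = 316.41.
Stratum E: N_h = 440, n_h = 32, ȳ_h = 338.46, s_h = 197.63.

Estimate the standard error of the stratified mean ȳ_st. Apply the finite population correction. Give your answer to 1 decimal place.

V̂(ȳ_st) = Σ W_h² (1 − n_h/N_h) s_h²/n_h, with W_h = N_h/N and N = 2160:
  stratum A: (420/2160)²·(1 − 10/420)·93.82²/10 = 32.4875
  stratum B: (520/2160)²·(1 − 78/520)·418.84²/78 = 110.795
  stratum C: (80/2160)²·(1 − 9/80)·546.16²/9 = 40.3495
  stratum D: (700/2160)²·(1 − 131/700)·316.41²/131 = 65.2427
  stratum E: (440/2160)²·(1 − 32/440)·197.63²/32 = 46.9636
V̂(ȳ_st) = 295.838
SE(ȳ_st) = √295.838 = 17.1999

SE(ȳ_st) ≈ 17.2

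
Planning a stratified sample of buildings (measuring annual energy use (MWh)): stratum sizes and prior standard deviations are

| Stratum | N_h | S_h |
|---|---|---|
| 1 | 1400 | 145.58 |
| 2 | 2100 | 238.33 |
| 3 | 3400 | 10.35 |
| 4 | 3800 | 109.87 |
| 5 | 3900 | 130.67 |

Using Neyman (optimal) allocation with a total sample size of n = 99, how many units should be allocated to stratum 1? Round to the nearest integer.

Neyman allocation: n_h = n · N_h S_h / Σ N_i S_i, with n = 99.
  stratum 1: N_h·S_h = 1400·145.58 = 203812.00
  stratum 2: N_h·S_h = 2100·238.33 = 500493.00
  stratum 3: N_h·S_h = 3400·10.35 = 35190.00
  stratum 4: N_h·S_h = 3800·109.87 = 417506.00
  stratum 5: N_h·S_h = 3900·130.67 = 509613.00
Σ N_h S_h = 1666614.00
n for stratum 1 = 99·203812.00/1666614.00 = 12.107 → 12

12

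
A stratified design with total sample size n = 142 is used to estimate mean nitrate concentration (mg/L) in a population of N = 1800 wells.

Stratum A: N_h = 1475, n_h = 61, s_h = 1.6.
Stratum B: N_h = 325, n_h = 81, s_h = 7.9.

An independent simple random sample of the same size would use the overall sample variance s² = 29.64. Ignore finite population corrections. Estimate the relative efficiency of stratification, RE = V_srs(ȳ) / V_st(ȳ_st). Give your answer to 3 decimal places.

RE ≈ 3.916

V̂(ȳ_st) = Σ W_h² s_h²/n_h, with W_h = N_h/N and N = 1800:
  stratum A: (1475/1800)²·1.6²/61 = 0.0281805
  stratum B: (325/1800)²·7.9²/81 = 0.0251183
V_st = 0.0532989
V_srs = s²/n = 29.64/142 = 0.208732
Relative efficiency = V_srs / V_st = 0.208732/0.0532989 = 3.9163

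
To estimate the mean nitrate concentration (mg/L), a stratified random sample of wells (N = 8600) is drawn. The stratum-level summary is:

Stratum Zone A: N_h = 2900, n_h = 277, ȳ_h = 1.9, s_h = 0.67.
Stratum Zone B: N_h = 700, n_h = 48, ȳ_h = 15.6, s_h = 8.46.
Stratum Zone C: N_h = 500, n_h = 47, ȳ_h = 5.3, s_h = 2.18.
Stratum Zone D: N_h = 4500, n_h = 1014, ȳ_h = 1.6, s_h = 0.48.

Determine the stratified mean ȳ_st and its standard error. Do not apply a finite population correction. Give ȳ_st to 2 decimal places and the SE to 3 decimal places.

ȳ_st = Σ W_h ȳ_h = (2900·1.9 + 700·15.6 + 500·5.3 + 4500·1.6)/8600 = 3.05581
V̂(ȳ_st) = Σ W_h² s_h²/n_h, with W_h = N_h/N and N = 8600:
  stratum Zone A: (2900/8600)²·0.67²/277 = 0.000184276
  stratum Zone B: (700/8600)²·8.46²/48 = 0.00987867
  stratum Zone C: (500/8600)²·2.18²/47 = 0.000341789
  stratum Zone D: (4500/8600)²·0.48²/1014 = 6.22118e-05
V̂(ȳ_st) = 0.010467
SE(ȳ_st) = √0.010467 = 0.102308

ȳ_st ≈ 3.06, SE ≈ 0.102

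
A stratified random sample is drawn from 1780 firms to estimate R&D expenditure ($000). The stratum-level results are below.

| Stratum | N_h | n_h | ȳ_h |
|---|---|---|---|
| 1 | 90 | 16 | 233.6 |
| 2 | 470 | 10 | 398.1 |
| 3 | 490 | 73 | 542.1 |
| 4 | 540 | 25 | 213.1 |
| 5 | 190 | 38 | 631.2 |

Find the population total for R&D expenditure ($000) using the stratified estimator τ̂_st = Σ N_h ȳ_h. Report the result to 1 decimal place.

τ̂_st ≈ 708762.0

τ̂_st = Σ N_h ȳ_h = 90·233.6 + 470·398.1 + 490·542.1 + 540·213.1 + 190·631.2 = 708762.0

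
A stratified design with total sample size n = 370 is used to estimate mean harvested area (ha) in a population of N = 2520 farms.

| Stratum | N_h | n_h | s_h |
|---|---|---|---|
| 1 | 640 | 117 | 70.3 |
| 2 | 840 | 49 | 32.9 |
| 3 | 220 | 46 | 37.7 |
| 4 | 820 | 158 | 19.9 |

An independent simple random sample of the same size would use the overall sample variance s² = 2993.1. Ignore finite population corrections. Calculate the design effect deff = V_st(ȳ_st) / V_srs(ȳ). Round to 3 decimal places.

V̂(ȳ_st) = Σ W_h² s_h²/n_h, with W_h = N_h/N and N = 2520:
  stratum 1: (640/2520)²·70.3²/117 = 2.72448
  stratum 2: (840/2520)²·32.9²/49 = 2.45444
  stratum 3: (220/2520)²·37.7²/46 = 0.235488
  stratum 4: (820/2520)²·19.9²/158 = 0.265385
V_st = 5.6798
V_srs = s²/n = 2993.1/370 = 8.08946
deff = V_st / V_srs = 5.6798/8.08946 = 0.7021

deff ≈ 0.702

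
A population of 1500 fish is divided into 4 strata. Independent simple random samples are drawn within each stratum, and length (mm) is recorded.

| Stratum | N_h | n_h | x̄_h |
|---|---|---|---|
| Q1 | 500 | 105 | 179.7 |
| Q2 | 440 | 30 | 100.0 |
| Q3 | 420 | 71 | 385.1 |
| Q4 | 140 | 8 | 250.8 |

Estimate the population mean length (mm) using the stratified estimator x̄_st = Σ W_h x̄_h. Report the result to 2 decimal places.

N = Σ N_h = 1500. Stratum weights W_h = N_h/N.
x̄_st = (500·179.7 + 440·100.0 + 420·385.1 + 140·250.8) / 1500 = 220.4693

x̄_st ≈ 220.47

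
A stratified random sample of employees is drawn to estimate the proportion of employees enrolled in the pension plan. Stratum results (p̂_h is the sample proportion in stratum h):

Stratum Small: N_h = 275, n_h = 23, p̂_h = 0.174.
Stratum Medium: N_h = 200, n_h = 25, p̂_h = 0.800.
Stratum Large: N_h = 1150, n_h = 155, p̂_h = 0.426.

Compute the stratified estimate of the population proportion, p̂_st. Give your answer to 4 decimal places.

p̂_st ≈ 0.4294

N = 1625; stratum weights W_h = N_h/N.
p̂_st = Σ W_h p̂_h = (275·0.174 + 200·0.800 + 1150·0.426)/1625 = 0.42938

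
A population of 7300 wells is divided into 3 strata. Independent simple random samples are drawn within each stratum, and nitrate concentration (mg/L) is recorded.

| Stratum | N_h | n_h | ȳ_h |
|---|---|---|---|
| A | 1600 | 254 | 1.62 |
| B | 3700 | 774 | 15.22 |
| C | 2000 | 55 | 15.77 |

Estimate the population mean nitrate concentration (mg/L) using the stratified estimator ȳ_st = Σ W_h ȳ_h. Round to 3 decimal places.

N = Σ N_h = 7300. Stratum weights W_h = N_h/N.
ȳ_st = (1600·1.62 + 3700·15.22 + 2000·15.77) / 7300 = 12.38986

ȳ_st ≈ 12.390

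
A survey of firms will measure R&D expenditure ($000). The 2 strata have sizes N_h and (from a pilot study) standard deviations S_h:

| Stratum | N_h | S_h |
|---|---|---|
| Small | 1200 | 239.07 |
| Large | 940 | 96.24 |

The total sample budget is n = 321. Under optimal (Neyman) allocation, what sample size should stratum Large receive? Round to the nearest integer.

77

Neyman allocation: n_h = n · N_h S_h / Σ N_i S_i, with n = 321.
  stratum Small: N_h·S_h = 1200·239.07 = 286884.00
  stratum Large: N_h·S_h = 940·96.24 = 90465.60
Σ N_h S_h = 377349.60
n for stratum Large = 321·90465.60/377349.60 = 76.956 → 77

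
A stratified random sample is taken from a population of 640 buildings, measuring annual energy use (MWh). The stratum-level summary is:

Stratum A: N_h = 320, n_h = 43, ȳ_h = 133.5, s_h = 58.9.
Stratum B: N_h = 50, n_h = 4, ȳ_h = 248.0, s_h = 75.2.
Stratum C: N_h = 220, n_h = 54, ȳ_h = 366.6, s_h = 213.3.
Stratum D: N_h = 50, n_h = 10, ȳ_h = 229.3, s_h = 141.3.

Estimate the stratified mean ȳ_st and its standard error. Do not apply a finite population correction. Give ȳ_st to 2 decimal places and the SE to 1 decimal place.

ȳ_st ≈ 230.06, SE ≈ 11.9

ȳ_st = Σ W_h ȳ_h = (320·133.5 + 50·248.0 + 220·366.6 + 50·229.3)/640 = 230.05781
V̂(ȳ_st) = Σ W_h² s_h²/n_h, with W_h = N_h/N and N = 640:
  stratum A: (320/640)²·58.9²/43 = 20.1698
  stratum B: (50/640)²·75.2²/4 = 8.62891
  stratum C: (220/640)²·213.3²/54 = 99.5574
  stratum D: (50/640)²·141.3²/10 = 12.1861
V̂(ȳ_st) = 140.542
SE(ȳ_st) = √140.542 = 11.855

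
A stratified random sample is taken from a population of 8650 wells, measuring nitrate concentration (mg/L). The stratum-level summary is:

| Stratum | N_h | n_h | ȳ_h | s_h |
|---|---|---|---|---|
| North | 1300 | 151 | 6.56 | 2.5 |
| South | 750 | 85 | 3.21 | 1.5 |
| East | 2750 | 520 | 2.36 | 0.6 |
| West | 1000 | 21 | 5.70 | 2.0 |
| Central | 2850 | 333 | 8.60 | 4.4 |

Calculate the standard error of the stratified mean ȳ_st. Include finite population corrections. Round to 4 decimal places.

SE(ȳ_st) ≈ 0.0955

V̂(ȳ_st) = Σ W_h² (1 − n_h/N_h) s_h²/n_h, with W_h = N_h/N and N = 8650:
  stratum North: (1300/8650)²·(1 − 151/1300)·2.5²/151 = 0.000826293
  stratum South: (750/8650)²·(1 − 85/750)·1.5²/85 = 0.000176447
  stratum East: (2750/8650)²·(1 − 520/2750)·0.6²/520 = 5.6742e-05
  stratum West: (1000/8650)²·(1 − 21/1000)·2.0²/21 = 0.00249225
  stratum Central: (2850/8650)²·(1 − 333/2850)·4.4²/333 = 0.00557387
V̂(ȳ_st) = 0.0091256
SE(ȳ_st) = √0.0091256 = 0.095528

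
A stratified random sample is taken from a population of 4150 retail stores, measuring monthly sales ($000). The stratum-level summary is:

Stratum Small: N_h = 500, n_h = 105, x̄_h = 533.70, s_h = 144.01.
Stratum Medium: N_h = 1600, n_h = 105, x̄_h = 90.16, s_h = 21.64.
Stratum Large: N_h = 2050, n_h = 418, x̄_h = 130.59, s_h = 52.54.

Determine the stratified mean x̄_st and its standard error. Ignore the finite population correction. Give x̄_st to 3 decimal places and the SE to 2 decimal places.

x̄_st = Σ W_h x̄_h = (500·533.70 + 1600·90.16 + 2050·130.59)/4150 = 163.57000
V̂(x̄_st) = Σ W_h² s_h²/n_h, with W_h = N_h/N and N = 4150:
  stratum Small: (500/4150)²·144.01²/105 = 2.86708
  stratum Medium: (1600/4150)²·21.64²/105 = 0.662932
  stratum Large: (2050/4150)²·52.54²/418 = 1.61144
V̂(x̄_st) = 5.14146
SE(x̄_st) = √5.14146 = 2.26748

x̄_st ≈ 163.570, SE ≈ 2.27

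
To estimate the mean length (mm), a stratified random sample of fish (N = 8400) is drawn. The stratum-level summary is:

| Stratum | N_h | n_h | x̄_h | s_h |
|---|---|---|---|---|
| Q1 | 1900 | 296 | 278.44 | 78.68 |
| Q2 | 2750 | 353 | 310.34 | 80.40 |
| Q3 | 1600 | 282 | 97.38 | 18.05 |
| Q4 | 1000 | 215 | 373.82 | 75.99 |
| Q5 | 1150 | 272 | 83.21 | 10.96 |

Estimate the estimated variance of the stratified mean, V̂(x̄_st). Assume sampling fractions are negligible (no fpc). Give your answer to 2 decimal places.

V̂(x̄_st) = Σ W_h² s_h²/n_h, with W_h = N_h/N and N = 8400:
  stratum Q1: (1900/8400)²·78.68²/296 = 1.07
  stratum Q2: (2750/8400)²·80.40²/353 = 1.96266
  stratum Q3: (1600/8400)²·18.05²/282 = 0.0419167
  stratum Q4: (1000/8400)²·75.99²/215 = 0.380641
  stratum Q5: (1150/8400)²·10.96²/272 = 0.00827731
V̂(x̄_st) = 3.4635

V̂(x̄_st) ≈ 3.46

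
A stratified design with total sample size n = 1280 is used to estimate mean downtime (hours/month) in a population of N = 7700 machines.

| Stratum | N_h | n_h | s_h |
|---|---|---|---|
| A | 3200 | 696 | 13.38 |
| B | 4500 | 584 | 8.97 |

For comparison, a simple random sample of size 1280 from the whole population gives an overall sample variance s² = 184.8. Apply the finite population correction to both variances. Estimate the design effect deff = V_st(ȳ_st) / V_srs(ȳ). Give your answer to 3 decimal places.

V̂(ȳ_st) = Σ W_h² (1 − n_h/N_h) s_h²/n_h, with W_h = N_h/N and N = 7700:
  stratum A: (3200/7700)²·(1 − 696/3200)·13.38²/696 = 0.0347621
  stratum B: (4500/7700)²·(1 − 584/4500)·8.97²/584 = 0.0409492
V_st = 0.0757113
V_srs = (1 − 1280/7700)·184.8/1280 = 0.120375
deff = V_st / V_srs = 0.0757113/0.120375 = 0.6290

deff ≈ 0.629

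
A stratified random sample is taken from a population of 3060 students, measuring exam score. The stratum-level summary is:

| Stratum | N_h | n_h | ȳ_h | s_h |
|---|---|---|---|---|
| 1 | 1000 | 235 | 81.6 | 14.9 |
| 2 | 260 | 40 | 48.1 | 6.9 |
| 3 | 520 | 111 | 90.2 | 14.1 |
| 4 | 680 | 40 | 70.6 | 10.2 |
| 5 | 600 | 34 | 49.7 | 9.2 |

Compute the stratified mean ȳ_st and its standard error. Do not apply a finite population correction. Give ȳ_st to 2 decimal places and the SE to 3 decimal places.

ȳ_st ≈ 71.52, SE ≈ 0.621

ȳ_st = Σ W_h ȳ_h = (1000·81.6 + 260·48.1 + 520·90.2 + 680·70.6 + 600·49.7)/3060 = 71.51569
V̂(ȳ_st) = Σ W_h² s_h²/n_h, with W_h = N_h/N and N = 3060:
  stratum 1: (1000/3060)²·14.9²/235 = 0.100893
  stratum 2: (260/3060)²·6.9²/40 = 0.00859295
  stratum 3: (520/3060)²·14.1²/111 = 0.0517224
  stratum 4: (680/3060)²·10.2²/40 = 0.128444
  stratum 5: (600/3060)²·9.2²/34 = 0.0957098
V̂(ȳ_st) = 0.385363
SE(ȳ_st) = √0.385363 = 0.620776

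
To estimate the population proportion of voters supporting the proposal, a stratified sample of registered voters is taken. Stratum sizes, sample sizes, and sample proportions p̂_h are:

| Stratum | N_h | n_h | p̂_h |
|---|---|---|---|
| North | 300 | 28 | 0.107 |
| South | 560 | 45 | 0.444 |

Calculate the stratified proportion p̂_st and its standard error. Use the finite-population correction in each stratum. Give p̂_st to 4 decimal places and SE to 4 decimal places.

N = 860; stratum weights W_h = N_h/N.
p̂_st = Σ W_h p̂_h = (300·0.107 + 560·0.444)/860 = 0.32644
V̂(p̂_st) = Σ W_h² (1 − n_h/N_h) p̂_h(1−p̂_h)/(n_h−1):
  stratum North: (300/860)²·(1 − 28/300)·0.107·0.893/27 = 0.000390449
  stratum South: (560/860)²·(1 − 45/560)·0.444·0.556/44 = 0.00218778
V̂(p̂_st) = 0.00257823; SE = √V̂ = 0.0507763

p̂_st ≈ 0.3264, SE ≈ 0.0508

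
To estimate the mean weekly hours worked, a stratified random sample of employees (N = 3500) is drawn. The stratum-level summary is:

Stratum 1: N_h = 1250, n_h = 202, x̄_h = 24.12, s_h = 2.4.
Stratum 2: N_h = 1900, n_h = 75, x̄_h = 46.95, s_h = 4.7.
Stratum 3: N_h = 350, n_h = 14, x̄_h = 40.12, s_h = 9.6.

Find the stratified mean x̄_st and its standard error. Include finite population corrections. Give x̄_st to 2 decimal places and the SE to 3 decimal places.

x̄_st ≈ 38.11, SE ≈ 0.387

x̄_st = Σ W_h x̄_h = (1250·24.12 + 1900·46.95 + 350·40.12)/3500 = 38.11343
V̂(x̄_st) = Σ W_h² (1 − n_h/N_h) s_h²/n_h, with W_h = N_h/N and N = 3500:
  stratum 1: (1250/3500)²·(1 − 202/1250)·2.4²/202 = 0.00304934
  stratum 2: (1900/3500)²·(1 − 75/1900)·4.7²/75 = 0.083371
  stratum 3: (350/3500)²·(1 − 14/350)·9.6²/14 = 0.0631954
V̂(x̄_st) = 0.149616
SE(x̄_st) = √0.149616 = 0.386802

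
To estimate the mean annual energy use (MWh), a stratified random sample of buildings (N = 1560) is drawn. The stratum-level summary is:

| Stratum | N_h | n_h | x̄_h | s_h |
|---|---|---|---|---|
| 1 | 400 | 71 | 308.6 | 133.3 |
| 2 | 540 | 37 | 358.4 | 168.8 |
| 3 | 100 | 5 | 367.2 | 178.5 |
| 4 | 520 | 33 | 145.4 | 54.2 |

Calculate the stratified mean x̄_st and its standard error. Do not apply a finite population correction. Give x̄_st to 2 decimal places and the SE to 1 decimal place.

x̄_st = Σ W_h x̄_h = (400·308.6 + 540·358.4 + 100·367.2 + 520·145.4)/1560 = 275.19487
V̂(x̄_st) = Σ W_h² s_h²/n_h, with W_h = N_h/N and N = 1560:
  stratum 1: (400/1560)²·133.3²/71 = 16.454
  stratum 2: (540/1560)²·168.8²/37 = 92.2745
  stratum 3: (100/1560)²·178.5²/5 = 26.1853
  stratum 4: (520/1560)²·54.2²/33 = 9.89104
V̂(x̄_st) = 144.805
SE(x̄_st) = √144.805 = 12.0335

x̄_st ≈ 275.19, SE ≈ 12.0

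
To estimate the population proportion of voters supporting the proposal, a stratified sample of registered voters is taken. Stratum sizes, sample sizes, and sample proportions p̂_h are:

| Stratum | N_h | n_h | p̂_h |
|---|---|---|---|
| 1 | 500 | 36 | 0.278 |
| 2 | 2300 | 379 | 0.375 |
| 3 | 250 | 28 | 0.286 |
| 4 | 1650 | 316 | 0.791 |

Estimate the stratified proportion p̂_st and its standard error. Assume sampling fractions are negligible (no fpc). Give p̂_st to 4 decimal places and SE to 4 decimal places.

p̂_st ≈ 0.5060, SE ≈ 0.0173

N = 4700; stratum weights W_h = N_h/N.
p̂_st = Σ W_h p̂_h = (500·0.278 + 2300·0.375 + 250·0.286 + 1650·0.791)/4700 = 0.50599
V̂(p̂_st) = Σ W_h² p̂_h(1−p̂_h)/(n_h−1):
  stratum 1: (500/4700)²·0.278·0.722/35 = 6.4902e-05
  stratum 2: (2300/4700)²·0.375·0.625/378 = 0.000148484
  stratum 3: (250/4700)²·0.286·0.714/27 = 2.13986e-05
  stratum 4: (1650/4700)²·0.791·0.209/315 = 6.46821e-05
V̂(p̂_st) = 0.000299467; SE = √V̂ = 0.0173051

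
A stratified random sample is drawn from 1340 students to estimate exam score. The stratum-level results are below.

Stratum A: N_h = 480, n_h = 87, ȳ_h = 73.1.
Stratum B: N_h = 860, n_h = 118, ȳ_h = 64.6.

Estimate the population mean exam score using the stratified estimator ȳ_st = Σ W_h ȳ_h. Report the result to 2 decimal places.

ȳ_st ≈ 67.64

N = Σ N_h = 1340. Stratum weights W_h = N_h/N.
ȳ_st = (480·73.1 + 860·64.6) / 1340 = 67.6448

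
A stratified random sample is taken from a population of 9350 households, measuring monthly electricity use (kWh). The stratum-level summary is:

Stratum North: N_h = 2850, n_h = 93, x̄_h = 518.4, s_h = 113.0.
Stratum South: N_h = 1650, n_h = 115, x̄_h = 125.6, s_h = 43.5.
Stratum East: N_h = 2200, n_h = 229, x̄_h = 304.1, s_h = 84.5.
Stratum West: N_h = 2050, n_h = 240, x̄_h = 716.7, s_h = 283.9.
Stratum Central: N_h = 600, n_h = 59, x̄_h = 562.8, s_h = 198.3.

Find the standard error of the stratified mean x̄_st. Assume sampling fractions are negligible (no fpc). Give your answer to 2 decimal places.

V̂(x̄_st) = Σ W_h² s_h²/n_h, with W_h = N_h/N and N = 9350:
  stratum North: (2850/9350)²·113.0²/93 = 12.7568
  stratum South: (1650/9350)²·43.5²/115 = 0.512419
  stratum East: (2200/9350)²·84.5²/229 = 1.72624
  stratum West: (2050/9350)²·283.9²/240 = 16.1437
  stratum Central: (600/9350)²·198.3²/59 = 2.74456
V̂(x̄_st) = 33.8837
SE(x̄_st) = √33.8837 = 5.82097

SE(x̄_st) ≈ 5.82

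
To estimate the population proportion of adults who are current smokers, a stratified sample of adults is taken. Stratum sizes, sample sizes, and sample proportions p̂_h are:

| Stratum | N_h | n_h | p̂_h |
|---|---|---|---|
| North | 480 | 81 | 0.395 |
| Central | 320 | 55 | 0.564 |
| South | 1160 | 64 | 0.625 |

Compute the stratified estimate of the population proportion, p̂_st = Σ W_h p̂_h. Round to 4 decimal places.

p̂_st ≈ 0.5587

N = 1960; stratum weights W_h = N_h/N.
p̂_st = Σ W_h p̂_h = (480·0.395 + 320·0.564 + 1160·0.625)/1960 = 0.55871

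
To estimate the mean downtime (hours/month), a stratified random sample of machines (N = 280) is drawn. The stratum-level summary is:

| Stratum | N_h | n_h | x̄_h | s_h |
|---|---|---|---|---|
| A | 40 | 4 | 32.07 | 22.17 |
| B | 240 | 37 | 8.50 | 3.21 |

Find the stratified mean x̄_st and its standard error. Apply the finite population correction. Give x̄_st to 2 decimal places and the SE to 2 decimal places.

x̄_st = Σ W_h x̄_h = (40·32.07 + 240·8.50)/280 = 11.86714
V̂(x̄_st) = Σ W_h² (1 − n_h/N_h) s_h²/n_h, with W_h = N_h/N and N = 280:
  stratum A: (40/280)²·(1 − 4/40)·22.17²/4 = 2.25693
  stratum B: (240/280)²·(1 − 37/240)·3.21²/37 = 0.173061
V̂(x̄_st) = 2.42999
SE(x̄_st) = √2.42999 = 1.55884

x̄_st ≈ 11.87, SE ≈ 1.56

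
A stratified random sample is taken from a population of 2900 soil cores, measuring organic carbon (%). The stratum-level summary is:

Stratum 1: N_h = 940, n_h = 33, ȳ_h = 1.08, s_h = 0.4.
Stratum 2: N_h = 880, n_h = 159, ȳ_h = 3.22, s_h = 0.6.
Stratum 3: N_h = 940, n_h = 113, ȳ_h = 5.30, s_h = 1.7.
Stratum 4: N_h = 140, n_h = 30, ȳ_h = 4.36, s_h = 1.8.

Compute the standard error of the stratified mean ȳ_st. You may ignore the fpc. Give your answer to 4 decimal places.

V̂(ȳ_st) = Σ W_h² s_h²/n_h, with W_h = N_h/N and N = 2900:
  stratum 1: (940/2900)²·0.4²/33 = 0.000509408
  stratum 2: (880/2900)²·0.6²/159 = 0.000208485
  stratum 3: (940/2900)²·1.7²/113 = 0.00268707
  stratum 4: (140/2900)²·1.8²/30 = 0.0002517
V̂(ȳ_st) = 0.00365666
SE(ȳ_st) = √0.00365666 = 0.0604704

SE(ȳ_st) ≈ 0.0605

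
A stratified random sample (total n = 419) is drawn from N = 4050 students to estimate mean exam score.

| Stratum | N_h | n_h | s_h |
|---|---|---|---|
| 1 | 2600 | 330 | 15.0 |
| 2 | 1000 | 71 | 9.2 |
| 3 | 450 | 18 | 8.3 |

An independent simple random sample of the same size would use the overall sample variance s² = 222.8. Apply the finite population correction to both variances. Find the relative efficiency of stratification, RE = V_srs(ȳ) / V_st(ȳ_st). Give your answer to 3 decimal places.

V̂(ȳ_st) = Σ W_h² (1 − n_h/N_h) s_h²/n_h, with W_h = N_h/N and N = 4050:
  stratum 1: (2600/4050)²·(1 − 330/2600)·15.0²/330 = 0.245334
  stratum 2: (1000/4050)²·(1 − 71/1000)·9.2²/71 = 0.0675185
  stratum 3: (450/4050)²·(1 − 18/450)·8.3²/18 = 0.0453597
V_st = 0.358212
V_srs = (1 − 419/4050)·222.8/419 = 0.47673
Relative efficiency = V_srs / V_st = 0.47673/0.358212 = 1.3309

RE ≈ 1.331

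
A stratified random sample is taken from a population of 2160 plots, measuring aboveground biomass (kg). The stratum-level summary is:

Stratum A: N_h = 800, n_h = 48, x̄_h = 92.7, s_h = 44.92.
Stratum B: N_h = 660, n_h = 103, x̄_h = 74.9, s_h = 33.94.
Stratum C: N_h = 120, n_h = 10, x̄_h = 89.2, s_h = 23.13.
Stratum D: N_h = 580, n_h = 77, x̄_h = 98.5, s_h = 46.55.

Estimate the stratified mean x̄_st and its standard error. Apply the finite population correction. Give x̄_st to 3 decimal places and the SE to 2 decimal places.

x̄_st = Σ W_h x̄_h = (800·92.7 + 660·74.9 + 120·89.2 + 580·98.5)/2160 = 88.62407
V̂(x̄_st) = Σ W_h² (1 − n_h/N_h) s_h²/n_h, with W_h = N_h/N and N = 2160:
  stratum A: (800/2160)²·(1 − 48/800)·44.92²/48 = 5.42049
  stratum B: (660/2160)²·(1 − 103/660)·33.94²/103 = 0.881207
  stratum C: (120/2160)²·(1 − 10/120)·23.13²/10 = 0.151362
  stratum D: (580/2160)²·(1 − 77/580)·46.55²/77 = 1.75969
V̂(x̄_st) = 8.21275
SE(x̄_st) = √8.21275 = 2.86579

x̄_st ≈ 88.624, SE ≈ 2.87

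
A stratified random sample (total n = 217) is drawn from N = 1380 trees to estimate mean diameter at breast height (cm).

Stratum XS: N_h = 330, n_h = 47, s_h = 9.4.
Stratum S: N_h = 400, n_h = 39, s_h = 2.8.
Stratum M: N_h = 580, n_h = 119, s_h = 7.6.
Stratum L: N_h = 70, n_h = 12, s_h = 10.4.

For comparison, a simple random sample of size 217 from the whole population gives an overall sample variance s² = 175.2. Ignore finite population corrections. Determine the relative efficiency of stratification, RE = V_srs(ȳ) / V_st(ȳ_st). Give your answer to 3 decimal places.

RE ≈ 3.460

V̂(ȳ_st) = Σ W_h² s_h²/n_h, with W_h = N_h/N and N = 1380:
  stratum XS: (330/1380)²·9.4²/47 = 0.107505
  stratum S: (400/1380)²·2.8²/39 = 0.0168894
  stratum M: (580/1380)²·7.6²/119 = 0.0857389
  stratum L: (70/1380)²·10.4²/12 = 0.0231912
V_st = 0.233324
V_srs = s²/n = 175.2/217 = 0.807373
Relative efficiency = V_srs / V_st = 0.807373/0.233324 = 3.4603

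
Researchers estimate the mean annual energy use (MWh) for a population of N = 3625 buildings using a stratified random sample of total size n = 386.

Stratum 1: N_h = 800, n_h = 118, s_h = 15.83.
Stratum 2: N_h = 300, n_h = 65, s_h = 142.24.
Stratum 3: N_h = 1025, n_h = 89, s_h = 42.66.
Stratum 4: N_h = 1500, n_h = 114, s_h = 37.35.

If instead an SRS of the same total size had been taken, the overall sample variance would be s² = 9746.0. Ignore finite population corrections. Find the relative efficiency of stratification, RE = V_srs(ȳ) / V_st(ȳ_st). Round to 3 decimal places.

RE ≈ 4.233

V̂(ȳ_st) = Σ W_h² s_h²/n_h, with W_h = N_h/N and N = 3625:
  stratum 1: (800/3625)²·15.83²/118 = 0.103429
  stratum 2: (300/3625)²·142.24²/65 = 2.13185
  stratum 3: (1025/3625)²·42.66²/89 = 1.63487
  stratum 4: (1500/3625)²·37.35²/114 = 2.09528
V_st = 5.96543
V_srs = s²/n = 9746.0/386 = 25.2487
Relative efficiency = V_srs / V_st = 25.2487/5.96543 = 4.2325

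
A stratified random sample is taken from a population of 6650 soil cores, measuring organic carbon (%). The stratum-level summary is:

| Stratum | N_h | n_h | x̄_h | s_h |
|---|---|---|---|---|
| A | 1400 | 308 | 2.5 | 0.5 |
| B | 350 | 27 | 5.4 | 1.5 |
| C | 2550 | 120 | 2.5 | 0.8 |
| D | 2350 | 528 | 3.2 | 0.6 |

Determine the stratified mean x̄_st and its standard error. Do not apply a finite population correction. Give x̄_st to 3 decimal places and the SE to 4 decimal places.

x̄_st ≈ 2.900, SE ≈ 0.0337

x̄_st = Σ W_h x̄_h = (1400·2.5 + 350·5.4 + 2550·2.5 + 2350·3.2)/6650 = 2.90000
V̂(x̄_st) = Σ W_h² s_h²/n_h, with W_h = N_h/N and N = 6650:
  stratum A: (1400/6650)²·0.5²/308 = 3.59751e-05
  stratum B: (350/6650)²·1.5²/27 = 0.00023084
  stratum C: (2550/6650)²·0.8²/120 = 0.000784216
  stratum D: (2350/6650)²·0.6²/528 = 8.51454e-05
V̂(x̄_st) = 0.00113618
SE(x̄_st) = √0.00113618 = 0.0337072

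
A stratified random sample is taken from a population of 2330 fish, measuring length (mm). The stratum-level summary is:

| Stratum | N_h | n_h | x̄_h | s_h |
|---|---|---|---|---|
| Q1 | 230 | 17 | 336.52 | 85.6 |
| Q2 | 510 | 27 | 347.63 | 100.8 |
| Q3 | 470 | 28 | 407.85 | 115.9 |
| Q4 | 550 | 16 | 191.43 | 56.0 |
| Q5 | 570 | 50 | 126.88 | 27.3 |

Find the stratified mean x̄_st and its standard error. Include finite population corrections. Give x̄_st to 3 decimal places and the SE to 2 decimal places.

x̄_st = Σ W_h x̄_h = (230·336.52 + 510·347.63 + 470·407.85 + 550·191.43 + 570·126.88)/2330 = 267.80622
V̂(x̄_st) = Σ W_h² (1 − n_h/N_h) s_h²/n_h, with W_h = N_h/N and N = 2330:
  stratum Q1: (230/2330)²·(1 − 17/230)·85.6²/17 = 3.8895
  stratum Q2: (510/2330)²·(1 − 27/510)·100.8²/27 = 17.0751
  stratum Q3: (470/2330)²·(1 − 28/470)·115.9²/28 = 18.3577
  stratum Q4: (550/2330)²·(1 − 16/550)·56.0²/16 = 10.6035
  stratum Q5: (570/2330)²·(1 − 50/570)·27.3²/50 = 0.813807
V̂(x̄_st) = 50.7395
SE(x̄_st) = √50.7395 = 7.12317

x̄_st ≈ 267.806, SE ≈ 7.12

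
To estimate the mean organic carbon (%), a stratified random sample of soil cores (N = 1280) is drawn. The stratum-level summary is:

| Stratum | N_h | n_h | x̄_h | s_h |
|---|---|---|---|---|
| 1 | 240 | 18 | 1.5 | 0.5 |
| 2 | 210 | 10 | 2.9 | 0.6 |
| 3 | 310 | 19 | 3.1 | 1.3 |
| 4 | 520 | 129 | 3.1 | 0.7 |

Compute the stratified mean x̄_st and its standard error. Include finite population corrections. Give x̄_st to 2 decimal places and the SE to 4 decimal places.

x̄_st = Σ W_h x̄_h = (240·1.5 + 210·2.9 + 310·3.1 + 520·3.1)/1280 = 2.76719
V̂(x̄_st) = Σ W_h² (1 − n_h/N_h) s_h²/n_h, with W_h = N_h/N and N = 1280:
  stratum 1: (240/1280)²·(1 − 18/240)·0.5²/18 = 0.00045166
  stratum 2: (210/1280)²·(1 − 10/210)·0.6²/10 = 0.000922852
  stratum 3: (310/1280)²·(1 − 19/310)·1.3²/19 = 0.00489743
  stratum 4: (520/1280)²·(1 − 129/520)·0.7²/129 = 0.000471375
V̂(x̄_st) = 0.00674331
SE(x̄_st) = √0.00674331 = 0.0821177

x̄_st ≈ 2.77, SE ≈ 0.0821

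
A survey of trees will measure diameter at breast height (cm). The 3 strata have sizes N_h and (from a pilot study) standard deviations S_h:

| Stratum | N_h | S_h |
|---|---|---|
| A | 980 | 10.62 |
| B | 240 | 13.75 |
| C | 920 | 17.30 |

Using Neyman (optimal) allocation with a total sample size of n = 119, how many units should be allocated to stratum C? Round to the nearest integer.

64

Neyman allocation: n_h = n · N_h S_h / Σ N_i S_i, with n = 119.
  stratum A: N_h·S_h = 980·10.62 = 10407.60
  stratum B: N_h·S_h = 240·13.75 = 3300.00
  stratum C: N_h·S_h = 920·17.30 = 15916.00
Σ N_h S_h = 29623.60
n for stratum C = 119·15916.00/29623.60 = 63.936 → 64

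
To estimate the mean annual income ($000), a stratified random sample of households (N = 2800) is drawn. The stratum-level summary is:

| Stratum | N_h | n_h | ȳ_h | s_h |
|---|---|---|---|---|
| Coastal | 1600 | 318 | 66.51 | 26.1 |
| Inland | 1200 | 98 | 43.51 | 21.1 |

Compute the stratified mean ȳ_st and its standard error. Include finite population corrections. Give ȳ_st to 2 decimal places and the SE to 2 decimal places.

ȳ_st = Σ W_h ȳ_h = (1600·66.51 + 1200·43.51)/2800 = 56.65286
V̂(ȳ_st) = Σ W_h² (1 − n_h/N_h) s_h²/n_h, with W_h = N_h/N and N = 2800:
  stratum Coastal: (1600/2800)²·(1 − 318/1600)·26.1²/318 = 0.560462
  stratum Inland: (1200/2800)²·(1 − 98/1200)·21.1²/98 = 0.766277
V̂(ȳ_st) = 1.32674
SE(ȳ_st) = √1.32674 = 1.15184

ȳ_st ≈ 56.65, SE ≈ 1.15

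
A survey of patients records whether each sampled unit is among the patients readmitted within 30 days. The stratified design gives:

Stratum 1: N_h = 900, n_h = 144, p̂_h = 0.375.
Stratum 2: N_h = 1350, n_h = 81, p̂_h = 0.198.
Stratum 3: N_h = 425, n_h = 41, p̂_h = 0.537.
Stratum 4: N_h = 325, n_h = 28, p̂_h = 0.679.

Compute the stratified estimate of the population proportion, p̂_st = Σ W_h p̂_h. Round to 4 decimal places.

N = 3000; stratum weights W_h = N_h/N.
p̂_st = Σ W_h p̂_h = (900·0.375 + 1350·0.198 + 425·0.537 + 325·0.679)/3000 = 0.35123

p̂_st ≈ 0.3512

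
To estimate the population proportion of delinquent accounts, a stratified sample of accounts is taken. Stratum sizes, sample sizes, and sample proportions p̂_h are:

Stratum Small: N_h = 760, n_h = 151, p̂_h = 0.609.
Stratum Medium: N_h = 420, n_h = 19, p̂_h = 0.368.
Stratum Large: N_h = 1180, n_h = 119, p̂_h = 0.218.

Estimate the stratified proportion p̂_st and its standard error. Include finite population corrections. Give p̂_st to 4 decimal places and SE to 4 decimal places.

p̂_st ≈ 0.3706, SE ≈ 0.0291

N = 2360; stratum weights W_h = N_h/N.
p̂_st = Σ W_h p̂_h = (760·0.609 + 420·0.368 + 1180·0.218)/2360 = 0.37061
V̂(p̂_st) = Σ W_h² (1 − n_h/N_h) p̂_h(1−p̂_h)/(n_h−1):
  stratum Small: (760/2360)²·(1 − 151/760)·0.609·0.391/150 = 0.00013192
  stratum Medium: (420/2360)²·(1 − 19/420)·0.368·0.632/18 = 0.000390717
  stratum Large: (1180/2360)²·(1 − 119/1180)·0.218·0.782/118 = 0.000324754
V̂(p̂_st) = 0.000847391; SE = √V̂ = 0.02911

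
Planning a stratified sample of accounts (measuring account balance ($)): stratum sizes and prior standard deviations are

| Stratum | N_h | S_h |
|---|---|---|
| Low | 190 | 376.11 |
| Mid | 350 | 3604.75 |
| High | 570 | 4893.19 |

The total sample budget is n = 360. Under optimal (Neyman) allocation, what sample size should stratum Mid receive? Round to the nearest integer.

Neyman allocation: n_h = n · N_h S_h / Σ N_i S_i, with n = 360.
  stratum Low: N_h·S_h = 190·376.11 = 71460.90
  stratum Mid: N_h·S_h = 350·3604.75 = 1261662.50
  stratum High: N_h·S_h = 570·4893.19 = 2789118.30
Σ N_h S_h = 4122241.70
n for stratum Mid = 360·1261662.50/4122241.70 = 110.182 → 110

110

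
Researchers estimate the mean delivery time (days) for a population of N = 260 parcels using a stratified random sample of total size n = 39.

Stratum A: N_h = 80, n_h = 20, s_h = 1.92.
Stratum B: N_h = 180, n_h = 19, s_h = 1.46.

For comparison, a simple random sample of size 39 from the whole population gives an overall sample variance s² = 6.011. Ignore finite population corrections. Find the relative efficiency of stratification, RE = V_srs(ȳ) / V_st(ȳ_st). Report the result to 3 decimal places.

V̂(ȳ_st) = Σ W_h² s_h²/n_h, with W_h = N_h/N and N = 260:
  stratum A: (80/260)²·1.92²/20 = 0.0174504
  stratum B: (180/260)²·1.46²/19 = 0.0537713
V_st = 0.0712217
V_srs = s²/n = 6.011/39 = 0.154128
Relative efficiency = V_srs / V_st = 0.154128/0.0712217 = 2.1641

RE ≈ 2.164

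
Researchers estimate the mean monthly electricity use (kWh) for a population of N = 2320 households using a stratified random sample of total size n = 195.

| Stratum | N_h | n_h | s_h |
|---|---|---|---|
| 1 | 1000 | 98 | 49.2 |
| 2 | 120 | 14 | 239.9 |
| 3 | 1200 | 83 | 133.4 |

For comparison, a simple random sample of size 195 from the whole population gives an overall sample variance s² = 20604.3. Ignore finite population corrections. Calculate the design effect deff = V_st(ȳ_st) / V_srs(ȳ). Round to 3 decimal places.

deff ≈ 0.690

V̂(ȳ_st) = Σ W_h² s_h²/n_h, with W_h = N_h/N and N = 2320:
  stratum 1: (1000/2320)²·49.2²/98 = 4.58911
  stratum 2: (120/2320)²·239.9²/14 = 10.9981
  stratum 3: (1200/2320)²·133.4²/83 = 57.3614
V_st = 72.9487
V_srs = s²/n = 20604.3/195 = 105.663
deff = V_st / V_srs = 72.9487/105.663 = 0.6904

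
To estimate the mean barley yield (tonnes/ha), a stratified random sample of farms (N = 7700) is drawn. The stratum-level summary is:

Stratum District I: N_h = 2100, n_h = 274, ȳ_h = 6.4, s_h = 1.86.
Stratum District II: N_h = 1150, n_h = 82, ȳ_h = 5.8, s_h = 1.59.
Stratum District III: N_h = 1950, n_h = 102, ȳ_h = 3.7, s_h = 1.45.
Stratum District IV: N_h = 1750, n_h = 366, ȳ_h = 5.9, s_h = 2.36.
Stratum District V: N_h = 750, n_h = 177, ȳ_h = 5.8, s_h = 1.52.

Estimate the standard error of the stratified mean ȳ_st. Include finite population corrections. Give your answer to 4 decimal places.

V̂(ȳ_st) = Σ W_h² (1 − n_h/N_h) s_h²/n_h, with W_h = N_h/N and N = 7700:
  stratum District I: (2100/7700)²·(1 − 274/2100)·1.86²/274 = 0.000816609
  stratum District II: (1150/7700)²·(1 − 82/1150)·1.59²/82 = 0.000638658
  stratum District III: (1950/7700)²·(1 − 102/1950)·1.45²/102 = 0.00125283
  stratum District IV: (1750/7700)²·(1 − 366/1750)·2.36²/366 = 0.000621635
  stratum District V: (750/7700)²·(1 − 177/750)·1.52²/177 = 9.46125e-05
V̂(ȳ_st) = 0.00342434
SE(ȳ_st) = √0.00342434 = 0.0585179

SE(ȳ_st) ≈ 0.0585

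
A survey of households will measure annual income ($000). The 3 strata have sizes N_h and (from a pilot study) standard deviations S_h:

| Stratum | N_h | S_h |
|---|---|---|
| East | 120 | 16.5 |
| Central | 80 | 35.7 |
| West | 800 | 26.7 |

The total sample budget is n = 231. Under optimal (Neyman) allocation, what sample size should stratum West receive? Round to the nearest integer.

188

Neyman allocation: n_h = n · N_h S_h / Σ N_i S_i, with n = 231.
  stratum East: N_h·S_h = 120·16.5 = 1980.00
  stratum Central: N_h·S_h = 80·35.7 = 2856.00
  stratum West: N_h·S_h = 800·26.7 = 21360.00
Σ N_h S_h = 26196.00
n for stratum West = 231·21360.00/26196.00 = 188.355 → 188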